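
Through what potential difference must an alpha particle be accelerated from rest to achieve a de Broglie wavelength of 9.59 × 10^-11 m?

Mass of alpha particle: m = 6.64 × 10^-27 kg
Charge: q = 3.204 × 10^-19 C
1.12 × 10^-2 V

From λ = h/√(2mqV), we solve for V:

λ² = h²/(2mqV)
V = h²/(2mqλ²)
V = (6.626 × 10^-34 J·s)² / (2 × 6.64 × 10^-27 kg × 3.204 × 10^-19 C × (9.59 × 10^-11 m)²)
V = 1.12 × 10^-2 V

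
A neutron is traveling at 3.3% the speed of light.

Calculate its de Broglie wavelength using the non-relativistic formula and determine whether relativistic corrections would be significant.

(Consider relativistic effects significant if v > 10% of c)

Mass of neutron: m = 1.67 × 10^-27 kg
No, relativistic corrections are not needed.

Using the non-relativistic de Broglie formula λ = h/(mv):

v = 3.3% × c = 9.893 × 10^6 m/s

λ = h/(mv)
λ = (6.626 × 10^-34 J·s) / (1.67 × 10^-27 kg × 9.893 × 10^6 m/s)
λ = 4.01 × 10^-14 m

Since v = 3.3% of c < 10% of c, relativistic corrections are NOT significant and this non-relativistic result is a good approximation.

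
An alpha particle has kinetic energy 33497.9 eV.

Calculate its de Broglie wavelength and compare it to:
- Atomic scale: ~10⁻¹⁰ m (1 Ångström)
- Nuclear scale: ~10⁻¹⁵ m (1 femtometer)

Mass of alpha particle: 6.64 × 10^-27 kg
λ = 7.85 × 10^-14 m, which is between nuclear and atomic scales.

Using λ = h/√(2mKE):

KE = 33497.9 eV = 5.367 × 10^-15 J

λ = h/√(2mKE)
λ = (6.626 × 10^-34 J·s) / √(2 × 6.64 × 10^-27 kg × 5.367 × 10^-15 J)
λ = 7.85 × 10^-14 m

Comparison:
- Atomic scale (10⁻¹⁰ m): λ is 0.00078× this size
- Nuclear scale (10⁻¹⁵ m): λ is 78× this size

The wavelength is between nuclear and atomic scales.

This wavelength is appropriate for probing atomic structure but too large for nuclear physics experiments.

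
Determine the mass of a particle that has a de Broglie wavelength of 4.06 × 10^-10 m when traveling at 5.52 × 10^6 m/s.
2.96 × 10^-31 kg

From the de Broglie relation λ = h/(mv), we solve for m:

m = h/(λv)
m = (6.626 × 10^-34 J·s) / (4.06 × 10^-10 m × 5.52 × 10^6 m/s)
m = 2.96 × 10^-31 kg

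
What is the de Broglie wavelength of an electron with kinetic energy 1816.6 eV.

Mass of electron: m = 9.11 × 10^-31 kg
2.88 × 10^-11 m

Using λ = h/√(2mKE):

First convert KE to Joules: KE = 1816.6 eV = 2.911 × 10^-16 J

λ = h/√(2mKE)
λ = (6.626 × 10^-34 J·s) / √(2 × 9.11 × 10^-31 kg × 2.911 × 10^-16 J)
λ = 2.88 × 10^-11 m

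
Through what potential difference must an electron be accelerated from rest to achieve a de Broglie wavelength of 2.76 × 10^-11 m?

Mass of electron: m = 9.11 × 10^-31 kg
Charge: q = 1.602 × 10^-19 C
1.97 × 10^3 V

From λ = h/√(2mqV), we solve for V:

λ² = h²/(2mqV)
V = h²/(2mqλ²)
V = (6.626 × 10^-34 J·s)² / (2 × 9.11 × 10^-31 kg × 1.602 × 10^-19 C × (2.76 × 10^-11 m)²)
V = 1.97 × 10^3 V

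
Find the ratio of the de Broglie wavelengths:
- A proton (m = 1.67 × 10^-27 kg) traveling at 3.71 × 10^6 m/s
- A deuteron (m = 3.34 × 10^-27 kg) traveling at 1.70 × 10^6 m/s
λ₁/λ₂ = 0.916

Using λ = h/(mv):

λ₁ = h/(m₁v₁) = 1.07 × 10^-13 m
λ₂ = h/(m₂v₂) = 1.17 × 10^-13 m

Ratio λ₁/λ₂ = (m₂v₂)/(m₁v₁)
         = (3.34 × 10^-27 kg × 1.70 × 10^6 m/s) / (1.67 × 10^-27 kg × 3.71 × 10^6 m/s)
         = 0.916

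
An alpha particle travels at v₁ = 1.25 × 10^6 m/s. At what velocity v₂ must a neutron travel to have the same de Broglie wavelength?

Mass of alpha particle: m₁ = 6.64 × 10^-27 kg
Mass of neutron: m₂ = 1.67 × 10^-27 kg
v₂ = 4.97 × 10^6 m/s

For equal de Broglie wavelengths: λ₁ = λ₂

h/(m₁v₁) = h/(m₂v₂)
m₁v₁ = m₂v₂
v₂ = v₁ · (m₁/m₂)

v₂ = 1.25 × 10^6 m/s × (6.64 × 10^-27 kg / 1.67 × 10^-27 kg)
v₂ = 4.97 × 10^6 m/s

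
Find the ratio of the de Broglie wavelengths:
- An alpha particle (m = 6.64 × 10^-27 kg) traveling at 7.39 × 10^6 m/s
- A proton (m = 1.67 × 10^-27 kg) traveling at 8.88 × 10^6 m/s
λ₁/λ₂ = 0.302

Using λ = h/(mv):

λ₁ = h/(m₁v₁) = 1.35 × 10^-14 m
λ₂ = h/(m₂v₂) = 4.47 × 10^-14 m

Ratio λ₁/λ₂ = (m₂v₂)/(m₁v₁)
         = (1.67 × 10^-27 kg × 8.88 × 10^6 m/s) / (6.64 × 10^-27 kg × 7.39 × 10^6 m/s)
         = 0.302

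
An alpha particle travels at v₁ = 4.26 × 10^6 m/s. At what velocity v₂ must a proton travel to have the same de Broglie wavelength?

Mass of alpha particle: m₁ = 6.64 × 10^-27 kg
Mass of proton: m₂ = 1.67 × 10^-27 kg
v₂ = 1.69 × 10^7 m/s

For equal de Broglie wavelengths: λ₁ = λ₂

h/(m₁v₁) = h/(m₂v₂)
m₁v₁ = m₂v₂
v₂ = v₁ · (m₁/m₂)

v₂ = 4.26 × 10^6 m/s × (6.64 × 10^-27 kg / 1.67 × 10^-27 kg)
v₂ = 1.69 × 10^7 m/s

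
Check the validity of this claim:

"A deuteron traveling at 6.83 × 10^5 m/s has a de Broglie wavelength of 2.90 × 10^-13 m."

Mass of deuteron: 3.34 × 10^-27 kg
True

The claim is correct.

Using λ = h/(mv):
λ = (6.626 × 10^-34 J·s) / (3.34 × 10^-27 kg × 6.83 × 10^5 m/s)
λ = 2.90 × 10^-13 m

This matches the claimed value.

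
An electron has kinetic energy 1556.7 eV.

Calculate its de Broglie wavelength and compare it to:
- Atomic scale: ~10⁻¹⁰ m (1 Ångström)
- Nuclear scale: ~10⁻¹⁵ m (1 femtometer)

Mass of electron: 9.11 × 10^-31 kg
λ = 3.11 × 10^-11 m, which is between nuclear and atomic scales.

Using λ = h/√(2mKE):

KE = 1556.7 eV = 2.494 × 10^-16 J

λ = h/√(2mKE)
λ = (6.626 × 10^-34 J·s) / √(2 × 9.11 × 10^-31 kg × 2.494 × 10^-16 J)
λ = 3.11 × 10^-11 m

Comparison:
- Atomic scale (10⁻¹⁰ m): λ is 0.31× this size
- Nuclear scale (10⁻¹⁵ m): λ is 3.1e+04× this size

The wavelength is between nuclear and atomic scales.

This wavelength is appropriate for probing atomic structure but too large for nuclear physics experiments.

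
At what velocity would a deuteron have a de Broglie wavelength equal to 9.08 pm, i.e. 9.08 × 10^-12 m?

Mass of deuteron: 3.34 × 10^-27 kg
2.18 × 10^4 m/s

From λ = h/(mv), solve for v:

v = h/(mλ)
v = (6.626 × 10^-34 J·s) / (3.34 × 10^-27 kg × 9.08 × 10^-12 m)
v = 2.18 × 10^4 m/s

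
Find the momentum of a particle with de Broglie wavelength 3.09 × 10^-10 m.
2.14 × 10^-24 kg·m/s

From the de Broglie relation λ = h/p, we solve for p:

p = h/λ
p = (6.626 × 10^-34 J·s) / (3.09 × 10^-10 m)
p = 2.14 × 10^-24 kg·m/s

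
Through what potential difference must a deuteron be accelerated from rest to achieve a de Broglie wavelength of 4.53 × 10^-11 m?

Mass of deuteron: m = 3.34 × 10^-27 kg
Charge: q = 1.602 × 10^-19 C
2.00 × 10^-1 V

From λ = h/√(2mqV), we solve for V:

λ² = h²/(2mqV)
V = h²/(2mqλ²)
V = (6.626 × 10^-34 J·s)² / (2 × 3.34 × 10^-27 kg × 1.602 × 10^-19 C × (4.53 × 10^-11 m)²)
V = 2.00 × 10^-1 V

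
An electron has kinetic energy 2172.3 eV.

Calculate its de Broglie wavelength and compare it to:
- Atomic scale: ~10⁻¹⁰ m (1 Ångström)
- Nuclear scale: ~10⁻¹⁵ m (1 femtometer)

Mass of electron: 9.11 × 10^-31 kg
λ = 2.63 × 10^-11 m, which is between nuclear and atomic scales.

Using λ = h/√(2mKE):

KE = 2172.3 eV = 3.480 × 10^-16 J

λ = h/√(2mKE)
λ = (6.626 × 10^-34 J·s) / √(2 × 9.11 × 10^-31 kg × 3.480 × 10^-16 J)
λ = 2.63 × 10^-11 m

Comparison:
- Atomic scale (10⁻¹⁰ m): λ is 0.26× this size
- Nuclear scale (10⁻¹⁵ m): λ is 2.6e+04× this size

The wavelength is between nuclear and atomic scales.

This wavelength is appropriate for probing atomic structure but too large for nuclear physics experiments.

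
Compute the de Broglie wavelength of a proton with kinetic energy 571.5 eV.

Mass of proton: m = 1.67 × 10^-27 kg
1.20 × 10^-12 m

Using λ = h/√(2mKE):

First convert KE to Joules: KE = 571.5 eV = 9.156 × 10^-17 J

λ = h/√(2mKE)
λ = (6.626 × 10^-34 J·s) / √(2 × 1.67 × 10^-27 kg × 9.156 × 10^-17 J)
λ = 1.20 × 10^-12 m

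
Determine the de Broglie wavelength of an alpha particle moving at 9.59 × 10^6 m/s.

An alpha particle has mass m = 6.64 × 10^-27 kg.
1.04 × 10^-14 m

Using the de Broglie relation λ = h/(mv):

λ = h/(mv)
λ = (6.626 × 10^-34 J·s) / (6.64 × 10^-27 kg × 9.59 × 10^6 m/s)
λ = 1.04 × 10^-14 m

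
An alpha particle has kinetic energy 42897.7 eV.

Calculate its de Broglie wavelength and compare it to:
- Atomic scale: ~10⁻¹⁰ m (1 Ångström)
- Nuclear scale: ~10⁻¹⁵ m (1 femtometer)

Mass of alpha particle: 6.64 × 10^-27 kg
λ = 6.94 × 10^-14 m, which is between nuclear and atomic scales.

Using λ = h/√(2mKE):

KE = 42897.7 eV = 6.873 × 10^-15 J

λ = h/√(2mKE)
λ = (6.626 × 10^-34 J·s) / √(2 × 6.64 × 10^-27 kg × 6.873 × 10^-15 J)
λ = 6.94 × 10^-14 m

Comparison:
- Atomic scale (10⁻¹⁰ m): λ is 0.00069× this size
- Nuclear scale (10⁻¹⁵ m): λ is 69× this size

The wavelength is between nuclear and atomic scales.

This wavelength is appropriate for probing atomic structure but too large for nuclear physics experiments.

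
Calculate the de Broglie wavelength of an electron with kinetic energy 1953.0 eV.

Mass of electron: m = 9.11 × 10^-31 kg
2.78 × 10^-11 m

Using λ = h/√(2mKE):

First convert KE to Joules: KE = 1953.0 eV = 3.129 × 10^-16 J

λ = h/√(2mKE)
λ = (6.626 × 10^-34 J·s) / √(2 × 9.11 × 10^-31 kg × 3.129 × 10^-16 J)
λ = 2.78 × 10^-11 m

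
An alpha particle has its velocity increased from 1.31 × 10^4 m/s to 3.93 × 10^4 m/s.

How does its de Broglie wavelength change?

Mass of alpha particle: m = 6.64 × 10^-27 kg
The wavelength decreases by a factor of 3.

Using λ = h/(mv):

Initial wavelength: λ₁ = h/(mv₁) = 7.62 × 10^-12 m
Final wavelength: λ₂ = h/(mv₂) = 2.54 × 10^-12 m

Since λ ∝ 1/v, when velocity increases by a factor of 3, the wavelength decreases by a factor of 3.

λ₂/λ₁ = v₁/v₂ = 1/3

The wavelength decreases by a factor of 3.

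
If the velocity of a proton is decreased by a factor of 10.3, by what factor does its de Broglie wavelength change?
The wavelength increases by a factor of 10.3.

From λ = h/(mv), the wavelength is inversely proportional to velocity:

λ ∝ 1/v

If v → v/10.3, then λ → 10.3λ

When velocity is decreased by a factor of 10.3, the wavelength increases by a factor of 10.3.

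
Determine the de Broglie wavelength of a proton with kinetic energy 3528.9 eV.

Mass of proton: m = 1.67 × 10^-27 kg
4.82 × 10^-13 m

Using λ = h/√(2mKE):

First convert KE to Joules: KE = 3528.9 eV = 5.654 × 10^-16 J

λ = h/√(2mKE)
λ = (6.626 × 10^-34 J·s) / √(2 × 1.67 × 10^-27 kg × 5.654 × 10^-16 J)
λ = 4.82 × 10^-13 m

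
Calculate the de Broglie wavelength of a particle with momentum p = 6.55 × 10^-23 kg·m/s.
1.01 × 10^-11 m

Using the de Broglie relation λ = h/p:

λ = h/p
λ = (6.626 × 10^-34 J·s) / (6.55 × 10^-23 kg·m/s)
λ = 1.01 × 10^-11 m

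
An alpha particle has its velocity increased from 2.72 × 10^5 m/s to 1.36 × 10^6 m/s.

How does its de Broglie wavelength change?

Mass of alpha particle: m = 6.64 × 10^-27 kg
The wavelength decreases by a factor of 5.

Using λ = h/(mv):

Initial wavelength: λ₁ = h/(mv₁) = 3.67 × 10^-13 m
Final wavelength: λ₂ = h/(mv₂) = 7.34 × 10^-14 m

Since λ ∝ 1/v, when velocity increases by a factor of 5, the wavelength decreases by a factor of 5.

λ₂/λ₁ = v₁/v₂ = 1/5

The wavelength decreases by a factor of 5.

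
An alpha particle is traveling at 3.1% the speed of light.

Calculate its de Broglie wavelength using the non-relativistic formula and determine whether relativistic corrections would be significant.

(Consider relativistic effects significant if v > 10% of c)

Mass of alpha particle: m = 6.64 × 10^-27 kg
No, relativistic corrections are not needed.

Using the non-relativistic de Broglie formula λ = h/(mv):

v = 3.1% × c = 9.294 × 10^6 m/s

λ = h/(mv)
λ = (6.626 × 10^-34 J·s) / (6.64 × 10^-27 kg × 9.294 × 10^6 m/s)
λ = 1.07 × 10^-14 m

Since v = 3.1% of c < 10% of c, relativistic corrections are NOT significant and this non-relativistic result is a good approximation.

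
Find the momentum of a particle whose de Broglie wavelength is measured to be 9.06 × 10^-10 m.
7.31 × 10^-25 kg·m/s

From the de Broglie relation λ = h/p, we solve for p:

p = h/λ
p = (6.626 × 10^-34 J·s) / (9.06 × 10^-10 m)
p = 7.31 × 10^-25 kg·m/s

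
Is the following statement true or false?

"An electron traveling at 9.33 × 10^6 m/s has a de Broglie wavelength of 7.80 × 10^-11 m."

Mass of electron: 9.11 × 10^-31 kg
True

The claim is correct.

Using λ = h/(mv):
λ = (6.626 × 10^-34 J·s) / (9.11 × 10^-31 kg × 9.33 × 10^6 m/s)
λ = 7.80 × 10^-11 m

This matches the claimed value.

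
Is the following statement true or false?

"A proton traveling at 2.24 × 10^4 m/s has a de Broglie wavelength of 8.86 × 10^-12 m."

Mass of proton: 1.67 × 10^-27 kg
False

The claim is incorrect.

Using λ = h/(mv):
λ = (6.626 × 10^-34 J·s) / (1.67 × 10^-27 kg × 2.24 × 10^4 m/s)
λ = 1.77 × 10^-11 m

The actual wavelength differs from the claimed 8.86 × 10^-12 m.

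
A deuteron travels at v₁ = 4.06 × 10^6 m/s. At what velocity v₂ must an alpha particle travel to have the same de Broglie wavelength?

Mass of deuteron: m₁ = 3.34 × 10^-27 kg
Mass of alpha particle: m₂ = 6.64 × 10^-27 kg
v₂ = 2.04 × 10^6 m/s

For equal de Broglie wavelengths: λ₁ = λ₂

h/(m₁v₁) = h/(m₂v₂)
m₁v₁ = m₂v₂
v₂ = v₁ · (m₁/m₂)

v₂ = 4.06 × 10^6 m/s × (3.34 × 10^-27 kg / 6.64 × 10^-27 kg)
v₂ = 2.04 × 10^6 m/s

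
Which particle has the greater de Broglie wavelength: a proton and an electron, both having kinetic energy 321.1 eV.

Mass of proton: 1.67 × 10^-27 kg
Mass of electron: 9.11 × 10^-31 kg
The electron has the longer wavelength.

Using λ = h/√(2mKE):

For proton: λ₁ = h/√(2m₁KE) = 1.60 × 10^-12 m
For electron: λ₂ = h/√(2m₂KE) = 6.84 × 10^-11 m

Since λ ∝ 1/√m at constant kinetic energy, the lighter particle has the longer wavelength.

The electron has the longer de Broglie wavelength.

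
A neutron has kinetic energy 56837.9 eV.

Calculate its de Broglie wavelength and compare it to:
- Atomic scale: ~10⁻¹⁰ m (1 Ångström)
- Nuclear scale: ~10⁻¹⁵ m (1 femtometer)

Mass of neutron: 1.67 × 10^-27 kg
λ = 1.20 × 10^-13 m, which is between nuclear and atomic scales.

Using λ = h/√(2mKE):

KE = 56837.9 eV = 9.106 × 10^-15 J

λ = h/√(2mKE)
λ = (6.626 × 10^-34 J·s) / √(2 × 1.67 × 10^-27 kg × 9.106 × 10^-15 J)
λ = 1.20 × 10^-13 m

Comparison:
- Atomic scale (10⁻¹⁰ m): λ is 0.0012× this size
- Nuclear scale (10⁻¹⁵ m): λ is 1.2e+02× this size

The wavelength is between nuclear and atomic scales.

This wavelength is appropriate for probing atomic structure but too large for nuclear physics experiments.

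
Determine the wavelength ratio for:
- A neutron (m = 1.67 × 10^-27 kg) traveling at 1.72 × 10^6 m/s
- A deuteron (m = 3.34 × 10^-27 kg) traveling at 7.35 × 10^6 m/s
λ₁/λ₂ = 8.55

Using λ = h/(mv):

λ₁ = h/(m₁v₁) = 2.31 × 10^-13 m
λ₂ = h/(m₂v₂) = 2.70 × 10^-14 m

Ratio λ₁/λ₂ = (m₂v₂)/(m₁v₁)
         = (3.34 × 10^-27 kg × 7.35 × 10^6 m/s) / (1.67 × 10^-27 kg × 1.72 × 10^6 m/s)
         = 8.55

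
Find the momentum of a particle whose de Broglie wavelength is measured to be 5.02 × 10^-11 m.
1.32 × 10^-23 kg·m/s

From the de Broglie relation λ = h/p, we solve for p:

p = h/λ
p = (6.626 × 10^-34 J·s) / (5.02 × 10^-11 m)
p = 1.32 × 10^-23 kg·m/s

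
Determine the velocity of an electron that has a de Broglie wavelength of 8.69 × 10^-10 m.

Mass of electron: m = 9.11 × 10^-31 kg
8.37 × 10^5 m/s

From the de Broglie relation λ = h/(mv), we solve for v:

v = h/(mλ)
v = (6.626 × 10^-34 J·s) / (9.11 × 10^-31 kg × 8.69 × 10^-10 m)
v = 8.37 × 10^5 m/s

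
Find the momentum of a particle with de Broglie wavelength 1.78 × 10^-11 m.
3.72 × 10^-23 kg·m/s

From the de Broglie relation λ = h/p, we solve for p:

p = h/λ
p = (6.626 × 10^-34 J·s) / (1.78 × 10^-11 m)
p = 3.72 × 10^-23 kg·m/s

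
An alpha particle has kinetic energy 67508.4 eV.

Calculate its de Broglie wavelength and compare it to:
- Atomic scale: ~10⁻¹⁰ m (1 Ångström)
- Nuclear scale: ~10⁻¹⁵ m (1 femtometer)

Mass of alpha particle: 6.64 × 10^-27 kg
λ = 5.53 × 10^-14 m, which is between nuclear and atomic scales.

Using λ = h/√(2mKE):

KE = 67508.4 eV = 1.082 × 10^-14 J

λ = h/√(2mKE)
λ = (6.626 × 10^-34 J·s) / √(2 × 6.64 × 10^-27 kg × 1.082 × 10^-14 J)
λ = 5.53 × 10^-14 m

Comparison:
- Atomic scale (10⁻¹⁰ m): λ is 0.00055× this size
- Nuclear scale (10⁻¹⁵ m): λ is 55× this size

The wavelength is between nuclear and atomic scales.

This wavelength is appropriate for probing atomic structure but too large for nuclear physics experiments.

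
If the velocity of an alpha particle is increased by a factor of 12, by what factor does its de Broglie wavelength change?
The wavelength decreases by a factor of 12.

From λ = h/(mv), the wavelength is inversely proportional to velocity:

λ ∝ 1/v

If v → 12v, then λ → λ/12

When velocity is increased by a factor of 12, the wavelength decreases by a factor of 12.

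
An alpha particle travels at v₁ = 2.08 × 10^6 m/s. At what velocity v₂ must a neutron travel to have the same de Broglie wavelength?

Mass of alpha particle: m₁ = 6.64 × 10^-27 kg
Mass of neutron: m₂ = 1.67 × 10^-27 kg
v₂ = 8.27 × 10^6 m/s

For equal de Broglie wavelengths: λ₁ = λ₂

h/(m₁v₁) = h/(m₂v₂)
m₁v₁ = m₂v₂
v₂ = v₁ · (m₁/m₂)

v₂ = 2.08 × 10^6 m/s × (6.64 × 10^-27 kg / 1.67 × 10^-27 kg)
v₂ = 8.27 × 10^6 m/s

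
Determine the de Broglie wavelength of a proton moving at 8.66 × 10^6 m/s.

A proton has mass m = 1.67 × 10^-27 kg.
4.58 × 10^-14 m

Using the de Broglie relation λ = h/(mv):

λ = h/(mv)
λ = (6.626 × 10^-34 J·s) / (1.67 × 10^-27 kg × 8.66 × 10^6 m/s)
λ = 4.58 × 10^-14 m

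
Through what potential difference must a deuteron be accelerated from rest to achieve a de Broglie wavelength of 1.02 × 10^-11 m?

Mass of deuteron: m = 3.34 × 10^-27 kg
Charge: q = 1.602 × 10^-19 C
3.94 V

From λ = h/√(2mqV), we solve for V:

λ² = h²/(2mqV)
V = h²/(2mqλ²)
V = (6.626 × 10^-34 J·s)² / (2 × 3.34 × 10^-27 kg × 1.602 × 10^-19 C × (1.02 × 10^-11 m)²)
V = 3.94 V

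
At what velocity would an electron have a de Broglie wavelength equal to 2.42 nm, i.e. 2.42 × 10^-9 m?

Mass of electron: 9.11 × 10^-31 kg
3.01 × 10^5 m/s

From λ = h/(mv), solve for v:

v = h/(mλ)
v = (6.626 × 10^-34 J·s) / (9.11 × 10^-31 kg × 2.42 × 10^-9 m)
v = 3.01 × 10^5 m/s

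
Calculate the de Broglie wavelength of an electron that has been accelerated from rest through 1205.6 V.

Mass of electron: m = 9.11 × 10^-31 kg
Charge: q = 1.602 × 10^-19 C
3.53 × 10^-11 m

When a particle is accelerated through voltage V, it gains kinetic energy KE = qV.

The de Broglie wavelength is then λ = h/√(2mqV):

λ = h/√(2mqV)
λ = (6.626 × 10^-34 J·s) / √(2 × 9.11 × 10^-31 kg × 1.602 × 10^-19 C × 1205.6 V)
λ = 3.53 × 10^-11 m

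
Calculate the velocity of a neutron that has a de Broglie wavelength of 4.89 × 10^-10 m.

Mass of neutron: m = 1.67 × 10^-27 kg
8.11 × 10^2 m/s

From the de Broglie relation λ = h/(mv), we solve for v:

v = h/(mλ)
v = (6.626 × 10^-34 J·s) / (1.67 × 10^-27 kg × 4.89 × 10^-10 m)
v = 8.11 × 10^2 m/s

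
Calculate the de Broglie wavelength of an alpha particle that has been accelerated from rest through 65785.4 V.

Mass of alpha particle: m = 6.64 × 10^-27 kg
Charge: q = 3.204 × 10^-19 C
3.96 × 10^-14 m

When a particle is accelerated through voltage V, it gains kinetic energy KE = qV.

The de Broglie wavelength is then λ = h/√(2mqV):

λ = h/√(2mqV)
λ = (6.626 × 10^-34 J·s) / √(2 × 6.64 × 10^-27 kg × 3.204 × 10^-19 C × 65785.4 V)
λ = 3.96 × 10^-14 m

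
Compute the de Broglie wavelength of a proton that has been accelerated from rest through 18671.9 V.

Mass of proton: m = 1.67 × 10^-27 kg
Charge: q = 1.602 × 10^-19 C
2.10 × 10^-13 m

When a particle is accelerated through voltage V, it gains kinetic energy KE = qV.

The de Broglie wavelength is then λ = h/√(2mqV):

λ = h/√(2mqV)
λ = (6.626 × 10^-34 J·s) / √(2 × 1.67 × 10^-27 kg × 1.602 × 10^-19 C × 18671.9 V)
λ = 2.10 × 10^-13 m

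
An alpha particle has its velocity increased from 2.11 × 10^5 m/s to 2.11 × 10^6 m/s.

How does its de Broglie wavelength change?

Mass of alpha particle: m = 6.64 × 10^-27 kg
The wavelength decreases by a factor of 10.

Using λ = h/(mv):

Initial wavelength: λ₁ = h/(mv₁) = 4.73 × 10^-13 m
Final wavelength: λ₂ = h/(mv₂) = 4.73 × 10^-14 m

Since λ ∝ 1/v, when velocity increases by a factor of 10, the wavelength decreases by a factor of 10.

λ₂/λ₁ = v₁/v₂ = 1/10

The wavelength decreases by a factor of 10.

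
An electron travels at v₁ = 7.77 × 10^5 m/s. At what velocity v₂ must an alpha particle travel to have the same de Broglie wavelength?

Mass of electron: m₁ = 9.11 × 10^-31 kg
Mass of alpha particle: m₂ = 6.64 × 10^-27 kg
v₂ = 1.07 × 10^2 m/s

For equal de Broglie wavelengths: λ₁ = λ₂

h/(m₁v₁) = h/(m₂v₂)
m₁v₁ = m₂v₂
v₂ = v₁ · (m₁/m₂)

v₂ = 7.77 × 10^5 m/s × (9.11 × 10^-31 kg / 6.64 × 10^-27 kg)
v₂ = 1.07 × 10^2 m/s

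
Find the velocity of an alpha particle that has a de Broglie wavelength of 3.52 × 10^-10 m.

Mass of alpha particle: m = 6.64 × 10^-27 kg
2.83 × 10^2 m/s

From the de Broglie relation λ = h/(mv), we solve for v:

v = h/(mλ)
v = (6.626 × 10^-34 J·s) / (6.64 × 10^-27 kg × 3.52 × 10^-10 m)
v = 2.83 × 10^2 m/s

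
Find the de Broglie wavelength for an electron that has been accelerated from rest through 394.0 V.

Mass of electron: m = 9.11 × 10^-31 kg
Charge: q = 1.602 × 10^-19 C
6.18 × 10^-11 m

When a particle is accelerated through voltage V, it gains kinetic energy KE = qV.

The de Broglie wavelength is then λ = h/√(2mqV):

λ = h/√(2mqV)
λ = (6.626 × 10^-34 J·s) / √(2 × 9.11 × 10^-31 kg × 1.602 × 10^-19 C × 394.0 V)
λ = 6.18 × 10^-11 m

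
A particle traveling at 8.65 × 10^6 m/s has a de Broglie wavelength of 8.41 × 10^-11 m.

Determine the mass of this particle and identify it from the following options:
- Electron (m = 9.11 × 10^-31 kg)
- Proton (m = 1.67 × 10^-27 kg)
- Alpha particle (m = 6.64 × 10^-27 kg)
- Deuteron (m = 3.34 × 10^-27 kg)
The particle is an electron.

From λ = h/(mv), solve for mass:

m = h/(λv)
m = (6.626 × 10^-34 J·s) / (8.41 × 10^-11 m × 8.65 × 10^6 m/s)
m = 9.11 × 10^-31 kg

Comparing with the listed masses, this is closest to an electron.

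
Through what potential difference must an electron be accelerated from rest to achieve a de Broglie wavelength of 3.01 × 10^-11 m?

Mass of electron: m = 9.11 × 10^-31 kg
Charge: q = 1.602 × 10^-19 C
1.66 × 10^3 V

From λ = h/√(2mqV), we solve for V:

λ² = h²/(2mqV)
V = h²/(2mqλ²)
V = (6.626 × 10^-34 J·s)² / (2 × 9.11 × 10^-31 kg × 1.602 × 10^-19 C × (3.01 × 10^-11 m)²)
V = 1.66 × 10^3 V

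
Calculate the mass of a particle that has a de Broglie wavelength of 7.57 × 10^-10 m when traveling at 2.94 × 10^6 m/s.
2.98 × 10^-31 kg

From the de Broglie relation λ = h/(mv), we solve for m:

m = h/(λv)
m = (6.626 × 10^-34 J·s) / (7.57 × 10^-10 m × 2.94 × 10^6 m/s)
m = 2.98 × 10^-31 kg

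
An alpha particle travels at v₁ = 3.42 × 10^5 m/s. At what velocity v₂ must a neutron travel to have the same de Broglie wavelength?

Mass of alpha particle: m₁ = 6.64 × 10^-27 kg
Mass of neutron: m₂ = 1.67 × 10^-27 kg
v₂ = 1.36 × 10^6 m/s

For equal de Broglie wavelengths: λ₁ = λ₂

h/(m₁v₁) = h/(m₂v₂)
m₁v₁ = m₂v₂
v₂ = v₁ · (m₁/m₂)

v₂ = 3.42 × 10^5 m/s × (6.64 × 10^-27 kg / 1.67 × 10^-27 kg)
v₂ = 1.36 × 10^6 m/s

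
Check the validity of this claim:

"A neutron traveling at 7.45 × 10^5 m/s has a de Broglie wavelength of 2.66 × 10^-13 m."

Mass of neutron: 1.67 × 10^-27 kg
False

The claim is incorrect.

Using λ = h/(mv):
λ = (6.626 × 10^-34 J·s) / (1.67 × 10^-27 kg × 7.45 × 10^5 m/s)
λ = 5.33 × 10^-13 m

The actual wavelength differs from the claimed 2.66 × 10^-13 m.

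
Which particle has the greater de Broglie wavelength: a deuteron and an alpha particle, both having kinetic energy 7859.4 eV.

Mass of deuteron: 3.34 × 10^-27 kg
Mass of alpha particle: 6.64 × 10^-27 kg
The deuteron has the longer wavelength.

Using λ = h/√(2mKE):

For deuteron: λ₁ = h/√(2m₁KE) = 2.28 × 10^-13 m
For alpha particle: λ₂ = h/√(2m₂KE) = 1.62 × 10^-13 m

Since λ ∝ 1/√m at constant kinetic energy, the lighter particle has the longer wavelength.

The deuteron has the longer de Broglie wavelength.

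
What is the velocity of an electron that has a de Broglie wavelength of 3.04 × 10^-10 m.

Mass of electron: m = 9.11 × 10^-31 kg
2.39 × 10^6 m/s

From the de Broglie relation λ = h/(mv), we solve for v:

v = h/(mλ)
v = (6.626 × 10^-34 J·s) / (9.11 × 10^-31 kg × 3.04 × 10^-10 m)
v = 2.39 × 10^6 m/s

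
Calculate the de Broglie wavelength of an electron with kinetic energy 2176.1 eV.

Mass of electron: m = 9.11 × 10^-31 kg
2.63 × 10^-11 m

Using λ = h/√(2mKE):

First convert KE to Joules: KE = 2176.1 eV = 3.486 × 10^-16 J

λ = h/√(2mKE)
λ = (6.626 × 10^-34 J·s) / √(2 × 9.11 × 10^-31 kg × 3.486 × 10^-16 J)
λ = 2.63 × 10^-11 m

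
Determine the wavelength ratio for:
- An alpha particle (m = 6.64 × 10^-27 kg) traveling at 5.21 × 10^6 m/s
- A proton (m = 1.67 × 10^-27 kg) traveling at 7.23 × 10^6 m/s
λ₁/λ₂ = 0.349

Using λ = h/(mv):

λ₁ = h/(m₁v₁) = 1.92 × 10^-14 m
λ₂ = h/(m₂v₂) = 5.49 × 10^-14 m

Ratio λ₁/λ₂ = (m₂v₂)/(m₁v₁)
         = (1.67 × 10^-27 kg × 7.23 × 10^6 m/s) / (6.64 × 10^-27 kg × 5.21 × 10^6 m/s)
         = 0.349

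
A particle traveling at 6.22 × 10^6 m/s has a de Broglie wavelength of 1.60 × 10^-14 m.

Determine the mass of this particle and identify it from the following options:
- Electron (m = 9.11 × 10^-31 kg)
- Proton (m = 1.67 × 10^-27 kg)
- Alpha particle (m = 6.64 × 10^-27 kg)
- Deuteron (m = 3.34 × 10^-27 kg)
The particle is an alpha particle.

From λ = h/(mv), solve for mass:

m = h/(λv)
m = (6.626 × 10^-34 J·s) / (1.60 × 10^-14 m × 6.22 × 10^6 m/s)
m = 6.66 × 10^-27 kg

Comparing with the listed masses, this is closest to an alpha particle.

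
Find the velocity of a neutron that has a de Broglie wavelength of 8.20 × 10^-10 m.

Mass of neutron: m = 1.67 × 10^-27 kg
4.84 × 10^2 m/s

From the de Broglie relation λ = h/(mv), we solve for v:

v = h/(mλ)
v = (6.626 × 10^-34 J·s) / (1.67 × 10^-27 kg × 8.20 × 10^-10 m)
v = 4.84 × 10^2 m/s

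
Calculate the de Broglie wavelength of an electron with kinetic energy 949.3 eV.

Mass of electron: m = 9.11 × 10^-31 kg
3.98 × 10^-11 m

Using λ = h/√(2mKE):

First convert KE to Joules: KE = 949.3 eV = 1.521 × 10^-16 J

λ = h/√(2mKE)
λ = (6.626 × 10^-34 J·s) / √(2 × 9.11 × 10^-31 kg × 1.521 × 10^-16 J)
λ = 3.98 × 10^-11 m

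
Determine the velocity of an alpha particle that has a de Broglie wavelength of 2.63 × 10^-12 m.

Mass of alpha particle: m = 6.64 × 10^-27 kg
3.79 × 10^4 m/s

From the de Broglie relation λ = h/(mv), we solve for v:

v = h/(mλ)
v = (6.626 × 10^-34 J·s) / (6.64 × 10^-27 kg × 2.63 × 10^-12 m)
v = 3.79 × 10^4 m/s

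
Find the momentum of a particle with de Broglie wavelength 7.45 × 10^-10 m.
8.89 × 10^-25 kg·m/s

From the de Broglie relation λ = h/p, we solve for p:

p = h/λ
p = (6.626 × 10^-34 J·s) / (7.45 × 10^-10 m)
p = 8.89 × 10^-25 kg·m/s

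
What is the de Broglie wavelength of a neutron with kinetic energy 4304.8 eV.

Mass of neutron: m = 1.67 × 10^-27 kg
4.37 × 10^-13 m

Using λ = h/√(2mKE):

First convert KE to Joules: KE = 4304.8 eV = 6.897 × 10^-16 J

λ = h/√(2mKE)
λ = (6.626 × 10^-34 J·s) / √(2 × 1.67 × 10^-27 kg × 6.897 × 10^-16 J)
λ = 4.37 × 10^-13 m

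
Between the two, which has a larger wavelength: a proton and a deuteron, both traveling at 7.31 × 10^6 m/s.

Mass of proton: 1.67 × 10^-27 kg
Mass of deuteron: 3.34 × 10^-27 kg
The proton has the longer wavelength.

Using λ = h/(mv), since both particles have the same velocity, the wavelength depends only on mass.

For proton: λ₁ = h/(m₁v) = 5.43 × 10^-14 m
For deuteron: λ₂ = h/(m₂v) = 2.71 × 10^-14 m

Since λ ∝ 1/m at constant velocity, the lighter particle has the longer wavelength.

The proton has the longer de Broglie wavelength.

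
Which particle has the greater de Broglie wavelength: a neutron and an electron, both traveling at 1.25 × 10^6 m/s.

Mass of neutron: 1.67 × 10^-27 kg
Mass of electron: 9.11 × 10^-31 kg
The electron has the longer wavelength.

Using λ = h/(mv), since both particles have the same velocity, the wavelength depends only on mass.

For neutron: λ₁ = h/(m₁v) = 3.17 × 10^-13 m
For electron: λ₂ = h/(m₂v) = 5.82 × 10^-10 m

Since λ ∝ 1/m at constant velocity, the lighter particle has the longer wavelength.

The electron has the longer de Broglie wavelength.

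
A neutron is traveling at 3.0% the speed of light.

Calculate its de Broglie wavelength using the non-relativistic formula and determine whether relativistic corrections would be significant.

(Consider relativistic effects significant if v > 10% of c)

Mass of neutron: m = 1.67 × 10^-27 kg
No, relativistic corrections are not needed.

Using the non-relativistic de Broglie formula λ = h/(mv):

v = 3.0% × c = 8.994 × 10^6 m/s

λ = h/(mv)
λ = (6.626 × 10^-34 J·s) / (1.67 × 10^-27 kg × 8.994 × 10^6 m/s)
λ = 4.41 × 10^-14 m

Since v = 3.0% of c < 10% of c, relativistic corrections are NOT significant and this non-relativistic result is a good approximation.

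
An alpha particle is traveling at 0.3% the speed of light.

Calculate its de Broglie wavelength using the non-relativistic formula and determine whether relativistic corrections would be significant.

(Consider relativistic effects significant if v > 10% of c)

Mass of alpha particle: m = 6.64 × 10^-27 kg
No, relativistic corrections are not needed.

Using the non-relativistic de Broglie formula λ = h/(mv):

v = 0.3% × c = 8.994 × 10^5 m/s

λ = h/(mv)
λ = (6.626 × 10^-34 J·s) / (6.64 × 10^-27 kg × 8.994 × 10^5 m/s)
λ = 1.11 × 10^-13 m

Since v = 0.3% of c < 10% of c, relativistic corrections are NOT significant and this non-relativistic result is a good approximation.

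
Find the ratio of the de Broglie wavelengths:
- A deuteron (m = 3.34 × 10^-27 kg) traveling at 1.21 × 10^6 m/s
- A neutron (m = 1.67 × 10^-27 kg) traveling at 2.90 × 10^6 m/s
λ₁/λ₂ = 1.20

Using λ = h/(mv):

λ₁ = h/(m₁v₁) = 1.64 × 10^-13 m
λ₂ = h/(m₂v₂) = 1.37 × 10^-13 m

Ratio λ₁/λ₂ = (m₂v₂)/(m₁v₁)
         = (1.67 × 10^-27 kg × 2.90 × 10^6 m/s) / (3.34 × 10^-27 kg × 1.21 × 10^6 m/s)
         = 1.20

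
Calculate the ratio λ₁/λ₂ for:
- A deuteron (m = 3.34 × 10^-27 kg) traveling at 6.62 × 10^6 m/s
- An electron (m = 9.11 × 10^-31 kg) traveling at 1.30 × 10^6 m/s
λ₁/λ₂ = 5.36 × 10^-5

Using λ = h/(mv):

λ₁ = h/(m₁v₁) = 3.00 × 10^-14 m
λ₂ = h/(m₂v₂) = 5.59 × 10^-10 m

Ratio λ₁/λ₂ = (m₂v₂)/(m₁v₁)
         = (9.11 × 10^-31 kg × 1.30 × 10^6 m/s) / (3.34 × 10^-27 kg × 6.62 × 10^6 m/s)
         = 5.36 × 10^-5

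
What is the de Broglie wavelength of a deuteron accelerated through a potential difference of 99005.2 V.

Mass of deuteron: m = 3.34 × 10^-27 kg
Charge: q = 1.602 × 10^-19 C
6.44 × 10^-14 m

When a particle is accelerated through voltage V, it gains kinetic energy KE = qV.

The de Broglie wavelength is then λ = h/√(2mqV):

λ = h/√(2mqV)
λ = (6.626 × 10^-34 J·s) / √(2 × 3.34 × 10^-27 kg × 1.602 × 10^-19 C × 99005.2 V)
λ = 6.44 × 10^-14 m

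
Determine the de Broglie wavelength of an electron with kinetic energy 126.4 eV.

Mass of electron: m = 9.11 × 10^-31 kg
1.09 × 10^-10 m

Using λ = h/√(2mKE):

First convert KE to Joules: KE = 126.4 eV = 2.025 × 10^-17 J

λ = h/√(2mKE)
λ = (6.626 × 10^-34 J·s) / √(2 × 9.11 × 10^-31 kg × 2.025 × 10^-17 J)
λ = 1.09 × 10^-10 m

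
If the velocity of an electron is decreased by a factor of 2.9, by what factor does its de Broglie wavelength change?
The wavelength increases by a factor of 2.9.

From λ = h/(mv), the wavelength is inversely proportional to velocity:

λ ∝ 1/v

If v → v/2.9, then λ → 2.9λ

When velocity is decreased by a factor of 2.9, the wavelength increases by a factor of 2.9.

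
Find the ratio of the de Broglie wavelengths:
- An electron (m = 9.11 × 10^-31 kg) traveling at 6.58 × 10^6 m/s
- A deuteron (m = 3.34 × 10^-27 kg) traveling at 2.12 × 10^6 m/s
λ₁/λ₂ = 1.18 × 10^3

Using λ = h/(mv):

λ₁ = h/(m₁v₁) = 1.11 × 10^-10 m
λ₂ = h/(m₂v₂) = 9.36 × 10^-14 m

Ratio λ₁/λ₂ = (m₂v₂)/(m₁v₁)
         = (3.34 × 10^-27 kg × 2.12 × 10^6 m/s) / (9.11 × 10^-31 kg × 6.58 × 10^6 m/s)
         = 1.18 × 10^3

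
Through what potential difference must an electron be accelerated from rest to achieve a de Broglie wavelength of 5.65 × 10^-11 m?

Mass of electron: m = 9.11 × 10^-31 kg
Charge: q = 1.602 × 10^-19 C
471 V

From λ = h/√(2mqV), we solve for V:

λ² = h²/(2mqV)
V = h²/(2mqλ²)
V = (6.626 × 10^-34 J·s)² / (2 × 9.11 × 10^-31 kg × 1.602 × 10^-19 C × (5.65 × 10^-11 m)²)
V = 471 V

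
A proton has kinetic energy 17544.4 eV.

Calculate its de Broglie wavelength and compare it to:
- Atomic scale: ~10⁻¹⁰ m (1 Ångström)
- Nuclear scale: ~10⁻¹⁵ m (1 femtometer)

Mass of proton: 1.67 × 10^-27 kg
λ = 2.16 × 10^-13 m, which is between nuclear and atomic scales.

Using λ = h/√(2mKE):

KE = 17544.4 eV = 2.811 × 10^-15 J

λ = h/√(2mKE)
λ = (6.626 × 10^-34 J·s) / √(2 × 1.67 × 10^-27 kg × 2.811 × 10^-15 J)
λ = 2.16 × 10^-13 m

Comparison:
- Atomic scale (10⁻¹⁰ m): λ is 0.0022× this size
- Nuclear scale (10⁻¹⁵ m): λ is 2.2e+02× this size

The wavelength is between nuclear and atomic scales.

This wavelength is appropriate for probing atomic structure but too large for nuclear physics experiments.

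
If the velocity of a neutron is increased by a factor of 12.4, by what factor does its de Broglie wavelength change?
The wavelength decreases by a factor of 12.4.

From λ = h/(mv), the wavelength is inversely proportional to velocity:

λ ∝ 1/v

If v → 12.4v, then λ → λ/12.4

When velocity is increased by a factor of 12.4, the wavelength decreases by a factor of 12.4.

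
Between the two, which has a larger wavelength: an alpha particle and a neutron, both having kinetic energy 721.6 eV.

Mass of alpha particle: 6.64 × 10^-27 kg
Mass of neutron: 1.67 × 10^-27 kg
The neutron has the longer wavelength.

Using λ = h/√(2mKE):

For alpha particle: λ₁ = h/√(2m₁KE) = 5.35 × 10^-13 m
For neutron: λ₂ = h/√(2m₂KE) = 1.07 × 10^-12 m

Since λ ∝ 1/√m at constant kinetic energy, the lighter particle has the longer wavelength.

The neutron has the longer de Broglie wavelength.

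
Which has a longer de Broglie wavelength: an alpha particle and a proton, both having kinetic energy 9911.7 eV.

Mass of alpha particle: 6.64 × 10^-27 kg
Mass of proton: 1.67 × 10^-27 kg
The proton has the longer wavelength.

Using λ = h/√(2mKE):

For alpha particle: λ₁ = h/√(2m₁KE) = 1.44 × 10^-13 m
For proton: λ₂ = h/√(2m₂KE) = 2.88 × 10^-13 m

Since λ ∝ 1/√m at constant kinetic energy, the lighter particle has the longer wavelength.

The proton has the longer de Broglie wavelength.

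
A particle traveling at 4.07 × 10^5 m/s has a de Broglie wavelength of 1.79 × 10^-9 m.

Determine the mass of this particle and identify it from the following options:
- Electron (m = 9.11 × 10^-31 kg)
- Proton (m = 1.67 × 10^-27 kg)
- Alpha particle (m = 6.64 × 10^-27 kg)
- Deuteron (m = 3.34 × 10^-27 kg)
The particle is an electron.

From λ = h/(mv), solve for mass:

m = h/(λv)
m = (6.626 × 10^-34 J·s) / (1.79 × 10^-9 m × 4.07 × 10^5 m/s)
m = 9.10 × 10^-31 kg

Comparing with the listed masses, this is closest to an electron.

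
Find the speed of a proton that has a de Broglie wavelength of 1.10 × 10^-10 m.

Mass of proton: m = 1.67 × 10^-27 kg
3.61 × 10^3 m/s

From the de Broglie relation λ = h/(mv), we solve for v:

v = h/(mλ)
v = (6.626 × 10^-34 J·s) / (1.67 × 10^-27 kg × 1.10 × 10^-10 m)
v = 3.61 × 10^3 m/s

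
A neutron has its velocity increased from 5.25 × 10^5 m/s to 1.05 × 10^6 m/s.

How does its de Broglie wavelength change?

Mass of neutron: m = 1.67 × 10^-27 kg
The wavelength decreases by a factor of 2.

Using λ = h/(mv):

Initial wavelength: λ₁ = h/(mv₁) = 7.56 × 10^-13 m
Final wavelength: λ₂ = h/(mv₂) = 3.78 × 10^-13 m

Since λ ∝ 1/v, when velocity increases by a factor of 2, the wavelength decreases by a factor of 2.

λ₂/λ₁ = v₁/v₂ = 1/2

The wavelength decreases by a factor of 2.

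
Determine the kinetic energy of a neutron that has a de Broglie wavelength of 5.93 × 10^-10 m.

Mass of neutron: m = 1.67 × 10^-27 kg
3.74 × 10^-22 J (or 2.33 × 10^-3 eV)

From λ = h/√(2mKE), we solve for KE:

λ² = h²/(2mKE)
KE = h²/(2mλ²)
KE = (6.626 × 10^-34 J·s)² / (2 × 1.67 × 10^-27 kg × (5.93 × 10^-10 m)²)
KE = 3.74 × 10^-22 J
KE = 2.33 × 10^-3 eV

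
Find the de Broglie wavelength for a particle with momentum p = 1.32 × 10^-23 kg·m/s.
5.02 × 10^-11 m

Using the de Broglie relation λ = h/p:

λ = h/p
λ = (6.626 × 10^-34 J·s) / (1.32 × 10^-23 kg·m/s)
λ = 5.02 × 10^-11 m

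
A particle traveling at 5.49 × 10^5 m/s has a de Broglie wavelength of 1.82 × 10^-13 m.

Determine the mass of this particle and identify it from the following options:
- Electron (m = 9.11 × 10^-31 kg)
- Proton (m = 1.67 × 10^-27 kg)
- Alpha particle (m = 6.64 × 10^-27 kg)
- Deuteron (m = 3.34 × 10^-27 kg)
The particle is an alpha particle.

From λ = h/(mv), solve for mass:

m = h/(λv)
m = (6.626 × 10^-34 J·s) / (1.82 × 10^-13 m × 5.49 × 10^5 m/s)
m = 6.63 × 10^-27 kg

Comparing with the listed masses, this is closest to an alpha particle.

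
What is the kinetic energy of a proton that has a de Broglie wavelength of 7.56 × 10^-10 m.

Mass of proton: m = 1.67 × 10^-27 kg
2.30 × 10^-22 J (or 1.44 × 10^-3 eV)

From λ = h/√(2mKE), we solve for KE:

λ² = h²/(2mKE)
KE = h²/(2mλ²)
KE = (6.626 × 10^-34 J·s)² / (2 × 1.67 × 10^-27 kg × (7.56 × 10^-10 m)²)
KE = 2.30 × 10^-22 J
KE = 1.44 × 10^-3 eV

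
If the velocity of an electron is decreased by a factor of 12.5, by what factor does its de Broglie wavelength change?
The wavelength increases by a factor of 12.5.

From λ = h/(mv), the wavelength is inversely proportional to velocity:

λ ∝ 1/v

If v → v/12.5, then λ → 12.5λ

When velocity is decreased by a factor of 12.5, the wavelength increases by a factor of 12.5.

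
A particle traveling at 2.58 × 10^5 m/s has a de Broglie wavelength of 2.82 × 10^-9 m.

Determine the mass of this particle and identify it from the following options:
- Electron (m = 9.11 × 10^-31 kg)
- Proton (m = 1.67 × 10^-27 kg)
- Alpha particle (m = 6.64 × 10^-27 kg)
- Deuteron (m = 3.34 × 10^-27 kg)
The particle is an electron.

From λ = h/(mv), solve for mass:

m = h/(λv)
m = (6.626 × 10^-34 J·s) / (2.82 × 10^-9 m × 2.58 × 10^5 m/s)
m = 9.11 × 10^-31 kg

Comparing with the listed masses, this is closest to an electron.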